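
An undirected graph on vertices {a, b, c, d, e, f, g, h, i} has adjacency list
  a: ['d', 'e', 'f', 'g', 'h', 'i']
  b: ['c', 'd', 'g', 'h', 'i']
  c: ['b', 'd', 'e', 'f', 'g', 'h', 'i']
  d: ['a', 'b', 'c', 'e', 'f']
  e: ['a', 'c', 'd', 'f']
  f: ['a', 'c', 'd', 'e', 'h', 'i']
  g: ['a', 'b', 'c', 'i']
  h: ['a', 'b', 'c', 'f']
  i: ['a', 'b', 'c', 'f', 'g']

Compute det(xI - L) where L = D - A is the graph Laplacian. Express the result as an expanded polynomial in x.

Each diagonal entry of L is the vertex degree and each off-diagonal entry is -1 where an edge is present, 0 otherwise; in the order [a, b, c, d, e, f, g, h, i] the diagonal is [6, 5, 7, 5, 4, 6, 4, 4, 5]. L has integer entries, so p(x) = det(xI - L) has integer coefficients. Expanding the determinant yields x^9 - 46x^8 + 913x^7 - 10208x^6 + 70288x^5 - 305042x^4 + 814348x^3 - 1221836x^2 + 788229x. The constant term is 0 because L is singular (the all-ones vector lies in its kernel).

x^9 - 46x^8 + 913x^7 - 10208x^6 + 70288x^5 - 305042x^4 + 814348x^3 - 1221836x^2 + 788229x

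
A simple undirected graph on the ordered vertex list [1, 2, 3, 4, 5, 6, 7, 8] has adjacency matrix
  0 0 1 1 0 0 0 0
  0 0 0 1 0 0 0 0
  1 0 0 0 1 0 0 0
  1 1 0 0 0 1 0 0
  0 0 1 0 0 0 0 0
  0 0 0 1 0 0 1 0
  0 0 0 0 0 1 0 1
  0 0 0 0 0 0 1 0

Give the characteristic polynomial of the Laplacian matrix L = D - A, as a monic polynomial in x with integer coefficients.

Reading degrees in the order [1, 2, 3, 4, 5, 6, 7, 8] gives [2, 1, 2, 3, 1, 2, 2, 1]; set D = diag(2, 1, 2, 3, 1, 2, 2, 1) and form L = D - A. Computing det(xI - L) by cofactor expansion (or equivalently via sum-over-permutations) gives x^8 - 14x^7 + 77x^6 - 212x^5 + 308x^4 - 228x^3 + 75x^2 - 8x. The constant term is 0 because L is singular (the all-ones vector lies in its kernel). The eigenvalues sum to 14, which equals trace(L) = 2|E|. By the matrix-tree theorem the graph has (1/8) * product of the nonzero eigenvalues = 1 spanning tree.

x^8 - 14x^7 + 77x^6 - 212x^5 + 308x^4 - 228x^3 + 75x^2 - 8x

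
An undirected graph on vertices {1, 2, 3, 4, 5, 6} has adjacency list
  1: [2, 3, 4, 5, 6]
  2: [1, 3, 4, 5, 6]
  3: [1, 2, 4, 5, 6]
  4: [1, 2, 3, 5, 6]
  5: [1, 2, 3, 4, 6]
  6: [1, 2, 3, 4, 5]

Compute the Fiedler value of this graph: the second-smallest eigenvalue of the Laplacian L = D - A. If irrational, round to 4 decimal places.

6

Reading degrees in the order [1, 2, 3, 4, 5, 6] gives [5, 5, 5, 5, 5, 5]; set D = diag(5, 5, 5, 5, 5, 5) and form L = D - A. The sorted Laplacian eigenvalues are [0, 6, 6, 6, 6, 6]; the algebraic connectivity is the second entry, 6. The eigenvalues sum to 30, which equals trace(L) = 2|E|.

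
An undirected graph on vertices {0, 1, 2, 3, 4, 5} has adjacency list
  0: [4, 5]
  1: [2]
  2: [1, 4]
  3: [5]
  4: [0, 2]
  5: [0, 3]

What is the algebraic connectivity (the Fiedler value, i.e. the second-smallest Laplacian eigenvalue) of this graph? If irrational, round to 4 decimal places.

0.2679

With the vertex order [0, 1, 2, 3, 4, 5], the degrees are [2, 1, 2, 1, 2, 2], giving D = diag(2, 1, 2, 1, 2, 2) and L = D - A. Computing the eigenvalues of L and sorting gives [0, 0.2679, 1, 2, 3, 3.7321]. The Fiedler value lambda_2 = 0.2679 is strictly positive, so the graph is connected. There is one zero in the spectrum, matching the 1 component.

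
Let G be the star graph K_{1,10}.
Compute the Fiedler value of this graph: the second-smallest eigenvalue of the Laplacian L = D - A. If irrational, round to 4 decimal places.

1

The graph has 11 vertices and degree multiset [10, 1, 1, 1, 1, 1, 1, 1, 1, 1, 1]; D is the diagonal matrix of degrees and L = D - A. The sorted Laplacian eigenvalues are [0, 1, 1, 1, 1, 1, 1, 1, 1, 1, 11]; the algebraic connectivity is the second entry, 1. By the matrix-tree theorem the graph has (1/11) * product of the nonzero eigenvalues = 1 spanning tree. There is one zero in the spectrum, matching the 1 component.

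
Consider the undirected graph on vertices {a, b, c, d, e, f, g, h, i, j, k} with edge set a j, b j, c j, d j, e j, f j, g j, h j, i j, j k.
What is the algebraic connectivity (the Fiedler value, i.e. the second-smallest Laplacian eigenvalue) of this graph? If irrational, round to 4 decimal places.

1

Each diagonal entry of L is the vertex degree and each off-diagonal entry is -1 where an edge is present, 0 otherwise; in the order [a, b, c, d, e, f, g, h, i, j, k] the diagonal is [1, 1, 1, 1, 1, 1, 1, 1, 1, 10, 1]. The smallest Laplacian eigenvalue is always 0. The next one, lambda_2 = 1, measures how hard the graph is to disconnect: larger values mean better connectivity. The eigenvalues sum to 20, which equals trace(L) = 2|E|.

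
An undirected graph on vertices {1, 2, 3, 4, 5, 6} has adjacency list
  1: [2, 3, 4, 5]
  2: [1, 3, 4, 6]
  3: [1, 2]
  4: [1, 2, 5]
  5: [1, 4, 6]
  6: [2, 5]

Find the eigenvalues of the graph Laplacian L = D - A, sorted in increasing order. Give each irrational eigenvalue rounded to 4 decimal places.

With the vertex order [1, 2, 3, 4, 5, 6], the degrees are [4, 4, 2, 3, 3, 2], giving D = diag(4, 4, 2, 3, 3, 2) and L = D - A. Since every row of L sums to 0, the all-ones vector is in the kernel and 0 is an eigenvalue. The single zero eigenvalue shows the graph is connected. By the matrix-tree theorem the graph has (1/6) * product of the nonzero eigenvalues = 61 spanning trees. The eigenvalues sum to 18, which equals trace(L) = 2|E|.

[0, 1.6072, 2.3023, 3.6405, 4.8631, 5.5869]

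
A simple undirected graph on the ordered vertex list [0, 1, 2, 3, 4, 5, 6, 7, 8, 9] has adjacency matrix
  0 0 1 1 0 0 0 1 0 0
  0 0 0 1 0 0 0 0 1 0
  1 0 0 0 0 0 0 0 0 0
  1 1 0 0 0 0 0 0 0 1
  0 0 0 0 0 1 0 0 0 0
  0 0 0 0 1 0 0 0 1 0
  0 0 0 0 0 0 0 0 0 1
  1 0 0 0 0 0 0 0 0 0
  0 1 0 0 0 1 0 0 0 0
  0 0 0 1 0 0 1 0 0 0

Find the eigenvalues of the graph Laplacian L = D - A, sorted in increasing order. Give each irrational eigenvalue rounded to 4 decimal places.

[0, 0.1566, 0.3280, 0.8452, 1, 1.7534, 2.4520, 3.1820, 3.5756, 4.7070]

Reading degrees in the order [0, 1, 2, 3, 4, 5, 6, 7, 8, 9] gives [3, 2, 1, 3, 1, 2, 1, 1, 2, 2]; set D = diag(3, 2, 1, 3, 1, 2, 1, 1, 2, 2) and form L = D - A. L is symmetric positive semidefinite, so every eigenvalue is real and nonnegative. The single zero eigenvalue shows the graph is connected. The largest eigenvalue, 4.7070, is at most the vertex count 10.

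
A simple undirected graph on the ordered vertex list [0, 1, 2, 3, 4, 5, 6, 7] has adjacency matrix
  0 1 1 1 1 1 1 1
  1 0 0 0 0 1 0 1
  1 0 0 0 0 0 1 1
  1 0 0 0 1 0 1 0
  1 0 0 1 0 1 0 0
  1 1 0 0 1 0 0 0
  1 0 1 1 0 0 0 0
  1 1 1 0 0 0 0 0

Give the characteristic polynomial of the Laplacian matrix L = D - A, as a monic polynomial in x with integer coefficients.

x^8 - 28x^7 + 322x^6 - 1974x^5 + 6965x^4 - 14126x^3 + 15225x^2 - 6728x

With the vertex order [0, 1, 2, 3, 4, 5, 6, 7], the degrees are [7, 3, 3, 3, 3, 3, 3, 3], giving D = diag(7, 3, 3, 3, 3, 3, 3, 3) and L = D - A. L has integer entries, so p(x) = det(xI - L) has integer coefficients. Expanding the determinant yields x^8 - 28x^7 + 322x^6 - 1974x^5 + 6965x^4 - 14126x^3 + 15225x^2 - 6728x. The constant term is 0 because L is singular (the all-ones vector lies in its kernel). The largest eigenvalue, 8, is at most the vertex count 8. By the matrix-tree theorem the graph has (1/8) * product of the nonzero eigenvalues = 841 spanning trees.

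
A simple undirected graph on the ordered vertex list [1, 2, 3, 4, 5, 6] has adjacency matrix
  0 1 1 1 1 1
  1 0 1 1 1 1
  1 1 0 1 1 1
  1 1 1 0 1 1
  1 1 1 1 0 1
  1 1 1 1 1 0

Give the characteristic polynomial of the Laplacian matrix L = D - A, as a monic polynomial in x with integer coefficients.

x^6 - 30x^5 + 360x^4 - 2160x^3 + 6480x^2 - 7776x

Reading degrees in the order [1, 2, 3, 4, 5, 6] gives [5, 5, 5, 5, 5, 5]; set D = diag(5, 5, 5, 5, 5, 5) and form L = D - A. Computing det(xI - L) by cofactor expansion (or equivalently via sum-over-permutations) gives x^6 - 30x^5 + 360x^4 - 2160x^3 + 6480x^2 - 7776x. Since p(0) = det(-L) = 0, x divides p(x). By the matrix-tree theorem the graph has (1/6) * product of the nonzero eigenvalues = 1296 spanning trees. The eigenvalues sum to 30, which equals trace(L) = 2|E|.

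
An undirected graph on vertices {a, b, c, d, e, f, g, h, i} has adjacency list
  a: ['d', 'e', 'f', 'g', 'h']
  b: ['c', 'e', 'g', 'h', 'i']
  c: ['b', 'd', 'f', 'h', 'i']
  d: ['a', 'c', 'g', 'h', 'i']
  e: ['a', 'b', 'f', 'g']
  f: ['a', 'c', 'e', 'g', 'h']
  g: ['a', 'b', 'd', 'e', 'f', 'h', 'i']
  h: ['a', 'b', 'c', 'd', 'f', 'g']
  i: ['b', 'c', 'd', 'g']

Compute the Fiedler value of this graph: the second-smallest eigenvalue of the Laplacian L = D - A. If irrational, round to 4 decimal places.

2.9432

Reading degrees in the order [a, b, c, d, e, f, g, h, i] gives [5, 5, 5, 5, 4, 5, 7, 6, 4]; set D = diag(5, 5, 5, 5, 4, 5, 7, 6, 4) and form L = D - A. Computing the eigenvalues of L and sorting gives [0, 2.9432, 4.0391, 4.7358, 5.4816, 6, 6.7820, 7.6489, 8.3693]. The Fiedler value lambda_2 = 2.9432 is strictly positive, so the graph is connected.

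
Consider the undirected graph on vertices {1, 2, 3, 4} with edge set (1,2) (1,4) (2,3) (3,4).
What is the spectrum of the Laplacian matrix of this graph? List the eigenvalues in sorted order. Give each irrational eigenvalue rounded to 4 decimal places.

Each diagonal entry of L is the vertex degree and each off-diagonal entry is -1 where an edge is present, 0 otherwise; in the order [1, 2, 3, 4] the diagonal is [2, 2, 2, 2]. Diagonalising L (or applying a numerical eigensolver to the 4x4 matrix) gives the spectrum above. The single zero eigenvalue shows the graph is connected. There is one zero in the spectrum, matching the 1 component. The eigenvalues sum to 8, which equals trace(L) = 2|E|.

[0, 2, 2, 4]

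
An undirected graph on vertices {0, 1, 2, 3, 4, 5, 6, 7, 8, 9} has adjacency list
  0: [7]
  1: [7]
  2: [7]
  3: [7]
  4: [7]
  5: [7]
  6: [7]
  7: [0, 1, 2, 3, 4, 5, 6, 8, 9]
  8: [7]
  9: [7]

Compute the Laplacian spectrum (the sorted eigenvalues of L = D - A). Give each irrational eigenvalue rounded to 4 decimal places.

With the vertex order [0, 1, 2, 3, 4, 5, 6, 7, 8, 9], the degrees are [1, 1, 1, 1, 1, 1, 1, 9, 1, 1], giving D = diag(1, 1, 1, 1, 1, 1, 1, 9, 1, 1) and L = D - A. The multiplicity of 0 as a Laplacian eigenvalue equals the number of connected components. The eigenvalues sum to 18, which equals trace(L) = 2|E|. By the matrix-tree theorem the graph has (1/10) * product of the nonzero eigenvalues = 1 spanning tree.

[0, 1, 1, 1, 1, 1, 1, 1, 1, 10]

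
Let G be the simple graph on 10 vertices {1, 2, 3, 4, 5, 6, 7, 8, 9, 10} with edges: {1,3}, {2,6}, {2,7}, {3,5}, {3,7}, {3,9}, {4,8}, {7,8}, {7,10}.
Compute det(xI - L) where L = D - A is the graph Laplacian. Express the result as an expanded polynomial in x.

x^10 - 18x^9 + 130x^8 - 492x^7 + 1072x^6 - 1392x^5 + 1077x^4 - 478x^3 + 110x^2 - 10x

Each diagonal entry of L is the vertex degree and each off-diagonal entry is -1 where an edge is present, 0 otherwise; in the order [1, 2, 3, 4, 5, 6, 7, 8, 9, 10] the diagonal is [1, 2, 4, 1, 1, 1, 4, 2, 1, 1]. L has integer entries, so p(x) = det(xI - L) has integer coefficients. Expanding the determinant yields x^10 - 18x^9 + 130x^8 - 492x^7 + 1072x^6 - 1392x^5 + 1077x^4 - 478x^3 + 110x^2 - 10x. The coefficient of x^9 equals -trace(L) = -18, matching the sum of degrees. The largest eigenvalue, 5.7127, is at most the vertex count 10. The eigenvalues sum to 18, which equals trace(L) = 2|E|.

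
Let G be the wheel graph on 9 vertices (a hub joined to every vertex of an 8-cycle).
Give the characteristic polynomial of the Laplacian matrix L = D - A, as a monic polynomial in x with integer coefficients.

The graph has 9 vertices and degree multiset [8, 3, 3, 3, 3, 3, 3, 3, 3]; D is the diagonal matrix of degrees and L = D - A. Computing det(xI - L) by cofactor expansion (or equivalently via sum-over-permutations) gives x^9 - 32x^8 + 428x^7 - 3136x^6 + 13786x^5 - 37232x^4 + 60276x^3 - 53424x^2 + 19845x. The constant term is 0 because L is singular (the all-ones vector lies in its kernel). By the matrix-tree theorem the graph has (1/9) * product of the nonzero eigenvalues = 2205 spanning trees.

x^9 - 32x^8 + 428x^7 - 3136x^6 + 13786x^5 - 37232x^4 + 60276x^3 - 53424x^2 + 19845x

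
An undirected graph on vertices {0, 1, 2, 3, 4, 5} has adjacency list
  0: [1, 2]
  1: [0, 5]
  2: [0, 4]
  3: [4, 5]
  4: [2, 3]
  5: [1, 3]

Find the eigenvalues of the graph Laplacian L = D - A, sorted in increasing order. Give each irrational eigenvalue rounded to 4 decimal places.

[0, 1, 1, 3, 3, 4]

With the vertex order [0, 1, 2, 3, 4, 5], the degrees are [2, 2, 2, 2, 2, 2], giving D = diag(2, 2, 2, 2, 2, 2) and L = D - A. Diagonalising L (or applying a numerical eigensolver to the 6x6 matrix) gives the spectrum above. The single zero eigenvalue shows the graph is connected. By the matrix-tree theorem the graph has (1/6) * product of the nonzero eigenvalues = 6 spanning trees. There is one zero in the spectrum, matching the 1 component.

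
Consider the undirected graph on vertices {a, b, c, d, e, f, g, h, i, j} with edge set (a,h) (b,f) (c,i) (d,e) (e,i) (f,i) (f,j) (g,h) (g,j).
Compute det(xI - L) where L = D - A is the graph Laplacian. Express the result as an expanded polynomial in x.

x^10 - 18x^9 + 134x^8 - 536x^7 + 1253x^6 - 1746x^5 + 1421x^4 - 636x^3 + 137x^2 - 10x

Each diagonal entry of L is the vertex degree and each off-diagonal entry is -1 where an edge is present, 0 otherwise; in the order [a, b, c, d, e, f, g, h, i, j] the diagonal is [1, 1, 1, 1, 2, 3, 2, 2, 3, 2]. Computing det(xI - L) by cofactor expansion (or equivalently via sum-over-permutations) gives x^10 - 18x^9 + 134x^8 - 536x^7 + 1253x^6 - 1746x^5 + 1421x^4 - 636x^3 + 137x^2 - 10x. Since p(0) = det(-L) = 0, x divides p(x). By the matrix-tree theorem the graph has (1/10) * product of the nonzero eigenvalues = 1 spanning tree. The largest eigenvalue, 4.6978, is at most the vertex count 10.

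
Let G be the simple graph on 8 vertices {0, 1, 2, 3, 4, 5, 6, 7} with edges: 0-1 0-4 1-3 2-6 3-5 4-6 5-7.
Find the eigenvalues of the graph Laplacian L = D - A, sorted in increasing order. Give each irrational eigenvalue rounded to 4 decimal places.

With the vertex order [0, 1, 2, 3, 4, 5, 6, 7], the degrees are [2, 2, 1, 2, 2, 2, 2, 1], giving D = diag(2, 2, 1, 2, 2, 2, 2, 1) and L = D - A. Diagonalising L (or applying a numerical eigensolver to the 8x8 matrix) gives the spectrum above.

[0, 0.1522, 0.5858, 1.2346, 2, 2.7654, 3.4142, 3.8478]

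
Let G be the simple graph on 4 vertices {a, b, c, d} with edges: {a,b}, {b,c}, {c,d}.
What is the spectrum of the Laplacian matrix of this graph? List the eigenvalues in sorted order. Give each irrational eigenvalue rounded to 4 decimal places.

With the vertex order [a, b, c, d], the degrees are [1, 2, 2, 1], giving D = diag(1, 2, 2, 1) and L = D - A. Since every row of L sums to 0, the all-ones vector is in the kernel and 0 is an eigenvalue. There is one zero in the spectrum, matching the 1 component.

[0, 0.5858, 2, 3.4142]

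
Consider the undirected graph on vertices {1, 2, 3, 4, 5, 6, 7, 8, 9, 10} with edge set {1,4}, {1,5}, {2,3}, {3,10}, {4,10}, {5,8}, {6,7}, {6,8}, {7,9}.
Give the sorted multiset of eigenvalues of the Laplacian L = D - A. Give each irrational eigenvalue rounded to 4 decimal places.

[0, 0.0979, 0.3820, 0.8244, 1.3820, 2, 2.6180, 3.1756, 3.6180, 3.9021]

Each diagonal entry of L is the vertex degree and each off-diagonal entry is -1 where an edge is present, 0 otherwise; in the order [1, 2, 3, 4, 5, 6, 7, 8, 9, 10] the diagonal is [2, 1, 2, 2, 2, 2, 2, 2, 1, 2]. L is symmetric positive semidefinite, so every eigenvalue is real and nonnegative. The single zero eigenvalue shows the graph is connected. By the matrix-tree theorem the graph has (1/10) * product of the nonzero eigenvalues = 1 spanning tree.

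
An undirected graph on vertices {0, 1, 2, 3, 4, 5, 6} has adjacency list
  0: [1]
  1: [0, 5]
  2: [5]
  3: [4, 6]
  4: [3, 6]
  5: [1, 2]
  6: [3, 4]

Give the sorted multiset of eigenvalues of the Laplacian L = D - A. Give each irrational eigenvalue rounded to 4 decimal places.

With the vertex order [0, 1, 2, 3, 4, 5, 6], the degrees are [1, 2, 1, 2, 2, 2, 2], giving D = diag(1, 2, 1, 2, 2, 2, 2) and L = D - A. Diagonalising L (or applying a numerical eigensolver to the 7x7 matrix) gives the spectrum above. The 2 zero eigenvalues correspond to the 2 connected components. The largest eigenvalue, 3.4142, is at most the vertex count 7. The eigenvalues sum to 12, which equals trace(L) = 2|E|.

[0, 0, 0.5858, 2, 3, 3, 3.4142]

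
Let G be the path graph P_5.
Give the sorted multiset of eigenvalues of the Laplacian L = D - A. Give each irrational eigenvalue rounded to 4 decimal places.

[0, 0.3820, 1.3820, 2.6180, 3.6180]

The graph has 5 vertices and degree multiset [2, 2, 2, 1, 1]; D is the diagonal matrix of degrees and L = D - A. L is symmetric positive semidefinite, so every eigenvalue is real and nonnegative. The single zero eigenvalue shows the graph is connected. The eigenvalues sum to 8, which equals trace(L) = 2|E|. The largest eigenvalue, 3.6180, is at most the vertex count 5.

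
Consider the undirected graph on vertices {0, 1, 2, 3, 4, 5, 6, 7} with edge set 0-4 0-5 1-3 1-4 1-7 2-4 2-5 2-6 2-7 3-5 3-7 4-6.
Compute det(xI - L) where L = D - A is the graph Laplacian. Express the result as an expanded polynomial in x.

x^8 - 24x^7 + 238x^6 - 1260x^5 + 3831x^4 - 6660x^3 + 6104x^2 - 2272x

With the vertex order [0, 1, 2, 3, 4, 5, 6, 7], the degrees are [2, 3, 4, 3, 4, 3, 2, 3], giving D = diag(2, 3, 4, 3, 4, 3, 2, 3) and L = D - A. L has integer entries, so p(x) = det(xI - L) has integer coefficients. Expanding the determinant yields x^8 - 24x^7 + 238x^6 - 1260x^5 + 3831x^4 - 6660x^3 + 6104x^2 - 2272x. The coefficient of x^7 equals -trace(L) = -24, matching the sum of degrees.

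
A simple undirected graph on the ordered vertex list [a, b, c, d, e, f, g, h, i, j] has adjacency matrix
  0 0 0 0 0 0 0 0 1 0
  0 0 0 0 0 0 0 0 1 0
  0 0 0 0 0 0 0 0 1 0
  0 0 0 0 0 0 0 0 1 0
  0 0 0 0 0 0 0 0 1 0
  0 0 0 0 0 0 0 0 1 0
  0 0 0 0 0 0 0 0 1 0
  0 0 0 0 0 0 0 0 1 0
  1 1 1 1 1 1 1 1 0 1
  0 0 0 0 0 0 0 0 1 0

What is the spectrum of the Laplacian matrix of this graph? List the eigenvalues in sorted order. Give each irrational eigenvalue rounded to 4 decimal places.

Each diagonal entry of L is the vertex degree and each off-diagonal entry is -1 where an edge is present, 0 otherwise; in the order [a, b, c, d, e, f, g, h, i, j] the diagonal is [1, 1, 1, 1, 1, 1, 1, 1, 9, 1]. Diagonalising L (or applying a numerical eigensolver to the 10x10 matrix) gives the spectrum above. The single zero eigenvalue shows the graph is connected.

[0, 1, 1, 1, 1, 1, 1, 1, 1, 10]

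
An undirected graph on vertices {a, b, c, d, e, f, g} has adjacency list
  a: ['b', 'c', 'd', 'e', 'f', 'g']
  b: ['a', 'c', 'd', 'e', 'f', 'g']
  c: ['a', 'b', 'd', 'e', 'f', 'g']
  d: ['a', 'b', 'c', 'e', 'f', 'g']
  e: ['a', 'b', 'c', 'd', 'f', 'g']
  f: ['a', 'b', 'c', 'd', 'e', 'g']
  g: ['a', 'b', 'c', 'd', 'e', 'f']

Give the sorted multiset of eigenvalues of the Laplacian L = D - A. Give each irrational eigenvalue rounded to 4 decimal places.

[0, 7, 7, 7, 7, 7, 7]

Reading degrees in the order [a, b, c, d, e, f, g] gives [6, 6, 6, 6, 6, 6, 6]; set D = diag(6, 6, 6, 6, 6, 6, 6) and form L = D - A. The multiplicity of 0 as a Laplacian eigenvalue equals the number of connected components. The single zero eigenvalue shows the graph is connected. The eigenvalues sum to 42, which equals trace(L) = 2|E|.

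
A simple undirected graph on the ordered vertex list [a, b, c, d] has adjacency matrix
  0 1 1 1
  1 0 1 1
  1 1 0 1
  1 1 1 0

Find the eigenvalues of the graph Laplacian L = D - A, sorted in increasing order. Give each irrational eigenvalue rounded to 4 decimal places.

Reading degrees in the order [a, b, c, d] gives [3, 3, 3, 3]; set D = diag(3, 3, 3, 3) and form L = D - A. L is symmetric positive semidefinite, so every eigenvalue is real and nonnegative. The largest eigenvalue, 4, is at most the vertex count 4. There is one zero in the spectrum, matching the 1 component.

[0, 4, 4, 4]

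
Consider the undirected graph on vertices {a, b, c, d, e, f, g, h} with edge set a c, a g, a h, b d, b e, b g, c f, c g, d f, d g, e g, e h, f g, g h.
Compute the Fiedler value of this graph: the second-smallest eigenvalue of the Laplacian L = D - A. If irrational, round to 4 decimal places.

1.7530

Reading degrees in the order [a, b, c, d, e, f, g, h] gives [3, 3, 3, 3, 3, 3, 7, 3]; set D = diag(3, 3, 3, 3, 3, 3, 7, 3) and form L = D - A. The smallest Laplacian eigenvalue is always 0. The next one, lambda_2 = 1.7530, measures how hard the graph is to disconnect: larger values mean better connectivity.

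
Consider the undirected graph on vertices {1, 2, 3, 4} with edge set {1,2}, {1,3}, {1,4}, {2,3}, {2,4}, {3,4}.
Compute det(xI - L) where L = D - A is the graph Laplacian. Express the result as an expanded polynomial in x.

With the vertex order [1, 2, 3, 4], the degrees are [3, 3, 3, 3], giving D = diag(3, 3, 3, 3) and L = D - A. Computing det(xI - L) by cofactor expansion (or equivalently via sum-over-permutations) gives x^4 - 12x^3 + 48x^2 - 64x. The coefficient of x^3 equals -trace(L) = -12, matching the sum of degrees. The largest eigenvalue, 4, is at most the vertex count 4. The eigenvalues sum to 12, which equals trace(L) = 2|E|.

x^4 - 12x^3 + 48x^2 - 64x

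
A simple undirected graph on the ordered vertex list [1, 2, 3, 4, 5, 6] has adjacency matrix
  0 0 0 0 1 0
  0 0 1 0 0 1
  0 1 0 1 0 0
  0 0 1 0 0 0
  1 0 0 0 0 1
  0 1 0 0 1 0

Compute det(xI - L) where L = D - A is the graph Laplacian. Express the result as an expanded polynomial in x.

x^6 - 10x^5 + 36x^4 - 56x^3 + 35x^2 - 6x

Reading degrees in the order [1, 2, 3, 4, 5, 6] gives [1, 2, 2, 1, 2, 2]; set D = diag(1, 2, 2, 1, 2, 2) and form L = D - A. L has integer entries, so p(x) = det(xI - L) has integer coefficients. Expanding the determinant yields x^6 - 10x^5 + 36x^4 - 56x^3 + 35x^2 - 6x. The coefficient of x^5 equals -trace(L) = -10, matching the sum of degrees. By the matrix-tree theorem the graph has (1/6) * product of the nonzero eigenvalues = 1 spanning tree.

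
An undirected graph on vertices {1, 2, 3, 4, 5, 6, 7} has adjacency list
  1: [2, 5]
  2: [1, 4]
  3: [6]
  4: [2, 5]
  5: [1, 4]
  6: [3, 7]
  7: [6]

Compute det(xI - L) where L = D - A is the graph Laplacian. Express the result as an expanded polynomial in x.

With the vertex order [1, 2, 3, 4, 5, 6, 7], the degrees are [2, 2, 1, 2, 2, 2, 1], giving D = diag(2, 2, 1, 2, 2, 2, 1) and L = D - A. L has integer entries, so p(x) = det(xI - L) has integer coefficients. Expanding the determinant yields x^7 - 12x^6 + 55x^5 - 120x^4 + 124x^3 - 48x^2. The constant term is 0 because L is singular (the all-ones vector lies in its kernel). The largest eigenvalue, 4, is at most the vertex count 7.

x^7 - 12x^6 + 55x^5 - 120x^4 + 124x^3 - 48x^2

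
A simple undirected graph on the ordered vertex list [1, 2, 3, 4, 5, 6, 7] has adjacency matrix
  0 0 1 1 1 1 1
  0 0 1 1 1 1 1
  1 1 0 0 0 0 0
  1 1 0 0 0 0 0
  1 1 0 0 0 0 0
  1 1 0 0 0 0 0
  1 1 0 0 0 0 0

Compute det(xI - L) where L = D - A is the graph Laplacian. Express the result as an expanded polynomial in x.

With the vertex order [1, 2, 3, 4, 5, 6, 7], the degrees are [5, 5, 2, 2, 2, 2, 2], giving D = diag(5, 5, 2, 2, 2, 2, 2) and L = D - A. The eigenvalues of L are [0, 2, 2, 2, 2, 5, 7]; the characteristic polynomial is the product of (x - lambda_i), which multiplies out to x^7 - 20x^6 + 155x^5 - 600x^4 + 1240x^3 - 1312x^2 + 560x. Since p(0) = det(-L) = 0, x divides p(x). The largest eigenvalue, 7, is at most the vertex count 7. By the matrix-tree theorem the graph has (1/7) * product of the nonzero eigenvalues = 80 spanning trees.

x^7 - 20x^6 + 155x^5 - 600x^4 + 1240x^3 - 1312x^2 + 560x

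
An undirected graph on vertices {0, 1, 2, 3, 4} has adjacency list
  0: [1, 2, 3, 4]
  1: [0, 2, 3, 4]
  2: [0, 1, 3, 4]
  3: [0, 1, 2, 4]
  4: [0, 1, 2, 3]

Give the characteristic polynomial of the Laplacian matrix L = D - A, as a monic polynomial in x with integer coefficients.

With the vertex order [0, 1, 2, 3, 4], the degrees are [4, 4, 4, 4, 4], giving D = diag(4, 4, 4, 4, 4) and L = D - A. L has integer entries, so p(x) = det(xI - L) has integer coefficients. Expanding the determinant yields x^5 - 20x^4 + 150x^3 - 500x^2 + 625x. The coefficient of x^4 equals -trace(L) = -20, matching the sum of degrees. The eigenvalues sum to 20, which equals trace(L) = 2|E|. There is one zero in the spectrum, matching the 1 component.

x^5 - 20x^4 + 150x^3 - 500x^2 + 625x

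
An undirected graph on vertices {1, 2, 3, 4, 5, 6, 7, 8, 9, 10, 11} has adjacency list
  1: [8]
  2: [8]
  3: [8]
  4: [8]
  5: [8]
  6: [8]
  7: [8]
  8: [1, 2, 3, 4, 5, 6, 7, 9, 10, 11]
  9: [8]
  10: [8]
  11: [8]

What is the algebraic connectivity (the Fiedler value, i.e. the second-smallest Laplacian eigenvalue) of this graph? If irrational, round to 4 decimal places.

1

With the vertex order [1, 2, 3, 4, 5, 6, 7, 8, 9, 10, 11], the degrees are [1, 1, 1, 1, 1, 1, 1, 10, 1, 1, 1], giving D = diag(1, 1, 1, 1, 1, 1, 1, 10, 1, 1, 1) and L = D - A. The smallest Laplacian eigenvalue is always 0. The next one, lambda_2 = 1, measures how hard the graph is to disconnect: larger values mean better connectivity. The eigenvalues sum to 20, which equals trace(L) = 2|E|.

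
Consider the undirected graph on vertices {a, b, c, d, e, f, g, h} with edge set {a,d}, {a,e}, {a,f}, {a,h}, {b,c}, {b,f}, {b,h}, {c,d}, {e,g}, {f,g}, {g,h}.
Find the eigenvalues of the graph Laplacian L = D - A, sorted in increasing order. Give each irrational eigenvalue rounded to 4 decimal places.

[0, 0.9564, 1.7345, 2.5423, 3, 3.4190, 4.3414, 6.0063]

Reading degrees in the order [a, b, c, d, e, f, g, h] gives [4, 3, 2, 2, 2, 3, 3, 3]; set D = diag(4, 3, 2, 2, 2, 3, 3, 3) and form L = D - A. Diagonalising L (or applying a numerical eigensolver to the 8x8 matrix) gives the spectrum above. The single zero eigenvalue shows the graph is connected. There is one zero in the spectrum, matching the 1 component.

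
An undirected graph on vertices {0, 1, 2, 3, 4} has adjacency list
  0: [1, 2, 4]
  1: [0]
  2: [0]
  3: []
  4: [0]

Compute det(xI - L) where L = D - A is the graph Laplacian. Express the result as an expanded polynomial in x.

x^5 - 6x^4 + 9x^3 - 4x^2

With the vertex order [0, 1, 2, 3, 4], the degrees are [3, 1, 1, 0, 1], giving D = diag(3, 1, 1, 0, 1) and L = D - A. The eigenvalues of L are [0, 0, 1, 1, 4]; the characteristic polynomial is the product of (x - lambda_i), which multiplies out to x^5 - 6x^4 + 9x^3 - 4x^2. The constant term is 0 because L is singular (the all-ones vector lies in its kernel). There are 2 zeros in the spectrum, matching the 2 components. The eigenvalues sum to 6, which equals trace(L) = 2|E|.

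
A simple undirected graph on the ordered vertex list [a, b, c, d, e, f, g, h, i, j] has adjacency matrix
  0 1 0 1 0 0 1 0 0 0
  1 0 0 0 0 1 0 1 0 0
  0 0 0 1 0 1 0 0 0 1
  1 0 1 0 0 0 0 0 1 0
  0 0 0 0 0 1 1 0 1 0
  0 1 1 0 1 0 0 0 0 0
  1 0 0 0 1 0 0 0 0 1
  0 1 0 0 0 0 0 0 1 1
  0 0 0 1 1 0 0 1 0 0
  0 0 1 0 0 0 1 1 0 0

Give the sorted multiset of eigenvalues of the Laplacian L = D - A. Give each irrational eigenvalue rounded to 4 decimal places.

Reading degrees in the order [a, b, c, d, e, f, g, h, i, j] gives [3, 3, 3, 3, 3, 3, 3, 3, 3, 3]; set D = diag(3, 3, 3, 3, 3, 3, 3, 3, 3, 3) and form L = D - A. Diagonalising L (or applying a numerical eigensolver to the 10x10 matrix) gives the spectrum above. The single zero eigenvalue shows the graph is connected. The eigenvalues sum to 30, which equals trace(L) = 2|E|.

[0, 2, 2, 2, 2, 2, 5, 5, 5, 5]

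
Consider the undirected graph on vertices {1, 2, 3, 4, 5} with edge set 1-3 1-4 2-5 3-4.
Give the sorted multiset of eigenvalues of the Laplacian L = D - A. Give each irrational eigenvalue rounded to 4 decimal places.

[0, 0, 2, 3, 3]

Each diagonal entry of L is the vertex degree and each off-diagonal entry is -1 where an edge is present, 0 otherwise; in the order [1, 2, 3, 4, 5] the diagonal is [2, 1, 2, 2, 1]. Since every row of L sums to 0, the all-ones vector is in the kernel and 0 is an eigenvalue. The 2 zero eigenvalues correspond to the 2 connected components. The eigenvalues sum to 8, which equals trace(L) = 2|E|. The largest eigenvalue, 3, is at most the vertex count 5.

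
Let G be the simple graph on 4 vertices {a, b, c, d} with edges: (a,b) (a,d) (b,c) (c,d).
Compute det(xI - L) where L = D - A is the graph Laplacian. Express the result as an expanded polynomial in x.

With the vertex order [a, b, c, d], the degrees are [2, 2, 2, 2], giving D = diag(2, 2, 2, 2) and L = D - A. L has integer entries, so p(x) = det(xI - L) has integer coefficients. Expanding the determinant yields x^4 - 8x^3 + 20x^2 - 16x. Since p(0) = det(-L) = 0, x divides p(x). The eigenvalues sum to 8, which equals trace(L) = 2|E|.

x^4 - 8x^3 + 20x^2 - 16x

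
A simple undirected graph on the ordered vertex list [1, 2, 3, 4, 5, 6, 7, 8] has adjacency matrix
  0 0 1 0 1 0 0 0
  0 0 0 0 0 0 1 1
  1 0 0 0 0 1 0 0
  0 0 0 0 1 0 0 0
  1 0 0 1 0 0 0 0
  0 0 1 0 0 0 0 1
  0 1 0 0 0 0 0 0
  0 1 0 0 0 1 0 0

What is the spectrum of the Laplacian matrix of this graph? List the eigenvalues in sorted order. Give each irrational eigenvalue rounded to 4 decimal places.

Each diagonal entry of L is the vertex degree and each off-diagonal entry is -1 where an edge is present, 0 otherwise; in the order [1, 2, 3, 4, 5, 6, 7, 8] the diagonal is [2, 2, 2, 1, 2, 2, 1, 2]. L is symmetric positive semidefinite, so every eigenvalue is real and nonnegative. The single zero eigenvalue shows the graph is connected. The eigenvalues sum to 14, which equals trace(L) = 2|E|.

[0, 0.1522, 0.5858, 1.2346, 2, 2.7654, 3.4142, 3.8478]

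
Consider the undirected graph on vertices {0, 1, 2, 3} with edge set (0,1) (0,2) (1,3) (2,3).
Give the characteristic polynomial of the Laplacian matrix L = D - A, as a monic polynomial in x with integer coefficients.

Reading degrees in the order [0, 1, 2, 3] gives [2, 2, 2, 2]; set D = diag(2, 2, 2, 2) and form L = D - A. The eigenvalues of L are [0, 2, 2, 4]; the characteristic polynomial is the product of (x - lambda_i), which multiplies out to x^4 - 8x^3 + 20x^2 - 16x. The constant term is 0 because L is singular (the all-ones vector lies in its kernel). There is one zero in the spectrum, matching the 1 component. The largest eigenvalue, 4, is at most the vertex count 4.

x^4 - 8x^3 + 20x^2 - 16x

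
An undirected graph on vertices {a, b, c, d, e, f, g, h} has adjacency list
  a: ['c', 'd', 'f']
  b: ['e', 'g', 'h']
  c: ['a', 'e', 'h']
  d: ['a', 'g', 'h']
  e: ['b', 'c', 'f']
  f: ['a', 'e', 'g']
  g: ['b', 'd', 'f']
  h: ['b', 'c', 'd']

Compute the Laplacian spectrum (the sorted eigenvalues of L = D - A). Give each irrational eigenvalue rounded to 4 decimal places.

Reading degrees in the order [a, b, c, d, e, f, g, h] gives [3, 3, 3, 3, 3, 3, 3, 3]; set D = diag(3, 3, 3, 3, 3, 3, 3, 3) and form L = D - A. The multiplicity of 0 as a Laplacian eigenvalue equals the number of connected components. The single zero eigenvalue shows the graph is connected. By the matrix-tree theorem the graph has (1/8) * product of the nonzero eigenvalues = 384 spanning trees.

[0, 2, 2, 2, 4, 4, 4, 6]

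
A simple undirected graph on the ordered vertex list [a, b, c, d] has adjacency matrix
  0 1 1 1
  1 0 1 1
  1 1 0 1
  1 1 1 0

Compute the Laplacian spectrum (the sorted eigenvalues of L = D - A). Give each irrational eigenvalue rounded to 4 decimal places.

[0, 4, 4, 4]

With the vertex order [a, b, c, d], the degrees are [3, 3, 3, 3], giving D = diag(3, 3, 3, 3) and L = D - A. Since every row of L sums to 0, the all-ones vector is in the kernel and 0 is an eigenvalue. By the matrix-tree theorem the graph has (1/4) * product of the nonzero eigenvalues = 16 spanning trees.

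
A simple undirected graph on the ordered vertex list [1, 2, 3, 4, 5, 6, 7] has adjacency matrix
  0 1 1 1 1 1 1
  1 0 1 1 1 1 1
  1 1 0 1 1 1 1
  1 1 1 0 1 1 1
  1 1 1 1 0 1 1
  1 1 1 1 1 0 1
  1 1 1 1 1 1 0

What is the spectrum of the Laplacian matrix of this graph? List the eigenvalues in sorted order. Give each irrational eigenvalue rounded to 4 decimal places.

[0, 7, 7, 7, 7, 7, 7]

Reading degrees in the order [1, 2, 3, 4, 5, 6, 7] gives [6, 6, 6, 6, 6, 6, 6]; set D = diag(6, 6, 6, 6, 6, 6, 6) and form L = D - A. The multiplicity of 0 as a Laplacian eigenvalue equals the number of connected components. The largest eigenvalue, 7, is at most the vertex count 7.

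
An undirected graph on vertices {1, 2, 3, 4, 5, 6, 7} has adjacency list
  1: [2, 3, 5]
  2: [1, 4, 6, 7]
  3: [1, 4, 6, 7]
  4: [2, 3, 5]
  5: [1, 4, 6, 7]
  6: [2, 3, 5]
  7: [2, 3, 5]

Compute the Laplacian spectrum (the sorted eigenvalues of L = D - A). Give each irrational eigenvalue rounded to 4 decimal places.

Reading degrees in the order [1, 2, 3, 4, 5, 6, 7] gives [3, 4, 4, 3, 4, 3, 3]; set D = diag(3, 4, 4, 3, 4, 3, 3) and form L = D - A. The multiplicity of 0 as a Laplacian eigenvalue equals the number of connected components. The single zero eigenvalue shows the graph is connected.

[0, 3, 3, 3, 4, 4, 7]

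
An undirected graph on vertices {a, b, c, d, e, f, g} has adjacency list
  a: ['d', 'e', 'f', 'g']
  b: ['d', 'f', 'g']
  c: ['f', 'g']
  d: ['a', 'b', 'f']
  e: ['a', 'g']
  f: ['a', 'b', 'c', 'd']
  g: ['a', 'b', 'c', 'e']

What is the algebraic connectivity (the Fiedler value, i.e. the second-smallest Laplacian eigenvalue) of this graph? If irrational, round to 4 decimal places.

1.5858

Each diagonal entry of L is the vertex degree and each off-diagonal entry is -1 where an edge is present, 0 otherwise; in the order [a, b, c, d, e, f, g] the diagonal is [4, 3, 2, 3, 2, 4, 4]. The smallest Laplacian eigenvalue is always 0. The next one, lambda_2 = 1.5858, measures how hard the graph is to disconnect: larger values mean better connectivity.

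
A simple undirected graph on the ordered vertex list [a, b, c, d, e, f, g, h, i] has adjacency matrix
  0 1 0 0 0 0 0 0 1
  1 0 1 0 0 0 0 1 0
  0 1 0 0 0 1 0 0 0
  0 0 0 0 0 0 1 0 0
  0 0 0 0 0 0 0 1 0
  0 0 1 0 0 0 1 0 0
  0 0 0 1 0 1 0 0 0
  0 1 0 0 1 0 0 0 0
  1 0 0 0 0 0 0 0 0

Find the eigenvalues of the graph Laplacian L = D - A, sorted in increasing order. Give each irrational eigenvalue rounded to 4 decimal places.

With the vertex order [a, b, c, d, e, f, g, h, i], the degrees are [2, 3, 2, 1, 1, 2, 2, 2, 1], giving D = diag(2, 3, 2, 1, 1, 2, 2, 2, 1) and L = D - A. Diagonalising L (or applying a numerical eigensolver to the 9x9 matrix) gives the spectrum above. The largest eigenvalue, 4.4442, is at most the vertex count 9. By the matrix-tree theorem the graph has (1/9) * product of the nonzero eigenvalues = 1 spanning tree.

[0, 0.1708, 0.3820, 0.8503, 1.6761, 2.4165, 2.6180, 3.4421, 4.4442]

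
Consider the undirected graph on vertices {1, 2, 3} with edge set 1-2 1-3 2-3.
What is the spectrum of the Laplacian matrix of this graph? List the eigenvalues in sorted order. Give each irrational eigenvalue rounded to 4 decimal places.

[0, 3, 3]

With the vertex order [1, 2, 3], the degrees are [2, 2, 2], giving D = diag(2, 2, 2) and L = D - A. Diagonalising L (or applying a numerical eigensolver to the 3x3 matrix) gives the spectrum above. The single zero eigenvalue shows the graph is connected.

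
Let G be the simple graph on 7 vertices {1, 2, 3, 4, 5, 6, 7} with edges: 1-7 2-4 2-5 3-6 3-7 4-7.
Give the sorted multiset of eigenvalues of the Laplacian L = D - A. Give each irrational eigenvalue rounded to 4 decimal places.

Each diagonal entry of L is the vertex degree and each off-diagonal entry is -1 where an edge is present, 0 otherwise; in the order [1, 2, 3, 4, 5, 6, 7] the diagonal is [1, 2, 2, 2, 1, 1, 3]. L is symmetric positive semidefinite, so every eigenvalue is real and nonnegative. The single zero eigenvalue shows the graph is connected. The largest eigenvalue, 4.3342, is at most the vertex count 7. By the matrix-tree theorem the graph has (1/7) * product of the nonzero eigenvalues = 1 spanning tree.

[0, 0.2603, 0.6262, 1.4055, 2.2742, 3.0996, 4.3342]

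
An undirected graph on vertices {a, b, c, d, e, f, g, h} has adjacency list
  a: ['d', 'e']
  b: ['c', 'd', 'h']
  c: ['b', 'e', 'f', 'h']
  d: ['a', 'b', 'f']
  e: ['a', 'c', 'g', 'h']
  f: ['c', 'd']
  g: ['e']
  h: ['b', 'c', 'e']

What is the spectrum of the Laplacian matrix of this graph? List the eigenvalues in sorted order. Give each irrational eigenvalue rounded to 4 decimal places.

[0, 0.7811, 1.5858, 1.8174, 2.8487, 4.4142, 4.8948, 5.6580]

With the vertex order [a, b, c, d, e, f, g, h], the degrees are [2, 3, 4, 3, 4, 2, 1, 3], giving D = diag(2, 3, 4, 3, 4, 2, 1, 3) and L = D - A. The multiplicity of 0 as a Laplacian eigenvalue equals the number of connected components. By the matrix-tree theorem the graph has (1/8) * product of the nonzero eigenvalues = 98 spanning trees.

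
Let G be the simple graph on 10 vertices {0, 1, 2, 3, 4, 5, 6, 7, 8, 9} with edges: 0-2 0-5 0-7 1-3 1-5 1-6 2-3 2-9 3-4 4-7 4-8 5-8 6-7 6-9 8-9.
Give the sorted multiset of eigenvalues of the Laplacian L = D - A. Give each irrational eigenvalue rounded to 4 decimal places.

Each diagonal entry of L is the vertex degree and each off-diagonal entry is -1 where an edge is present, 0 otherwise; in the order [0, 1, 2, 3, 4, 5, 6, 7, 8, 9] the diagonal is [3, 3, 3, 3, 3, 3, 3, 3, 3, 3]. The multiplicity of 0 as a Laplacian eigenvalue equals the number of connected components. There is one zero in the spectrum, matching the 1 component.

[0, 2, 2, 2, 2, 2, 5, 5, 5, 5]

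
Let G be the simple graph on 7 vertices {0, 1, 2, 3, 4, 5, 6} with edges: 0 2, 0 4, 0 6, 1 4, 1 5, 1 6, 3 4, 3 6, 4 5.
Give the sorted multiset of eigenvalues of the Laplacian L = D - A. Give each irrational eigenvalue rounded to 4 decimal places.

[0, 0.7054, 1.5470, 2.6811, 3.3457, 4, 5.7207]

With the vertex order [0, 1, 2, 3, 4, 5, 6], the degrees are [3, 3, 1, 2, 4, 2, 3], giving D = diag(3, 3, 1, 2, 4, 2, 3) and L = D - A. Since every row of L sums to 0, the all-ones vector is in the kernel and 0 is an eigenvalue.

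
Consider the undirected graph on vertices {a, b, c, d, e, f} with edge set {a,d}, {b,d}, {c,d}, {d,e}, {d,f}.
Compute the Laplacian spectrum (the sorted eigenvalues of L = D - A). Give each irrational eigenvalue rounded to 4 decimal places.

Each diagonal entry of L is the vertex degree and each off-diagonal entry is -1 where an edge is present, 0 otherwise; in the order [a, b, c, d, e, f] the diagonal is [1, 1, 1, 5, 1, 1]. Diagonalising L (or applying a numerical eigensolver to the 6x6 matrix) gives the spectrum above.

[0, 1, 1, 1, 1, 6]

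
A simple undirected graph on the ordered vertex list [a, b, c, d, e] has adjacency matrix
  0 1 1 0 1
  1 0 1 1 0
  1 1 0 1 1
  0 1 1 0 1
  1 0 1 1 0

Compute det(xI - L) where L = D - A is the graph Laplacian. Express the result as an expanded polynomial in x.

x^5 - 16x^4 + 94x^3 - 240x^2 + 225x

Each diagonal entry of L is the vertex degree and each off-diagonal entry is -1 where an edge is present, 0 otherwise; in the order [a, b, c, d, e] the diagonal is [3, 3, 4, 3, 3]. Computing det(xI - L) by cofactor expansion (or equivalently via sum-over-permutations) gives x^5 - 16x^4 + 94x^3 - 240x^2 + 225x. Since p(0) = det(-L) = 0, x divides p(x). The largest eigenvalue, 5, is at most the vertex count 5. There is one zero in the spectrum, matching the 1 component.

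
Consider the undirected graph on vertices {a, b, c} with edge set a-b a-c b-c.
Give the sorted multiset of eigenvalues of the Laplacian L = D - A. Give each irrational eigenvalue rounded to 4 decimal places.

Each diagonal entry of L is the vertex degree and each off-diagonal entry is -1 where an edge is present, 0 otherwise; in the order [a, b, c] the diagonal is [2, 2, 2]. L is symmetric positive semidefinite, so every eigenvalue is real and nonnegative. By the matrix-tree theorem the graph has (1/3) * product of the nonzero eigenvalues = 3 spanning trees.

[0, 3, 3]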